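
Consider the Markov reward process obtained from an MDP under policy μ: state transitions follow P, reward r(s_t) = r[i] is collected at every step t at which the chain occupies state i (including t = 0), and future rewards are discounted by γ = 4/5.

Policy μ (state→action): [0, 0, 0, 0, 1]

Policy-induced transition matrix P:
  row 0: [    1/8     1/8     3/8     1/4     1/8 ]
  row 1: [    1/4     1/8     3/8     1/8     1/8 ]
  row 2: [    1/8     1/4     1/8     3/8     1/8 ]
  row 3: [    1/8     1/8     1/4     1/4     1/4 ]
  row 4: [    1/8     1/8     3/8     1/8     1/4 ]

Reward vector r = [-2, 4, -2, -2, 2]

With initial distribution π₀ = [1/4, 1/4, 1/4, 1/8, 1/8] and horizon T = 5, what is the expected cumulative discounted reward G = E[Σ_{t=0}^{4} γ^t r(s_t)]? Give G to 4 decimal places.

G = -0.8707

t=0: π = [0.2500, 0.2500, 0.2500, 0.1250, 0.1250], E[r] = 0.0000, γ^t·E[r] = 0.000000, running G = 0.000000
t=1: π = [0.1563, 0.1563, 0.2969, 0.2344, 0.1563], E[r] = -0.4375, γ^t·E[r] = -0.350000, running G = -0.350000
t=2: π = [0.1445, 0.1621, 0.2715, 0.2480, 0.1738], E[r] = -0.3320, γ^t·E[r] = -0.212500, running G = -0.562500
t=3: π = [0.1453, 0.1589, 0.2761, 0.2419, 0.1777], E[r] = -0.3354, γ^t·E[r] = -0.171750, running G = -0.734250
t=4: π = [0.1449, 0.1595, 0.2757, 0.2424, 0.1775], E[r] = -0.3331, γ^t·E[r] = -0.136425, running G = -0.870675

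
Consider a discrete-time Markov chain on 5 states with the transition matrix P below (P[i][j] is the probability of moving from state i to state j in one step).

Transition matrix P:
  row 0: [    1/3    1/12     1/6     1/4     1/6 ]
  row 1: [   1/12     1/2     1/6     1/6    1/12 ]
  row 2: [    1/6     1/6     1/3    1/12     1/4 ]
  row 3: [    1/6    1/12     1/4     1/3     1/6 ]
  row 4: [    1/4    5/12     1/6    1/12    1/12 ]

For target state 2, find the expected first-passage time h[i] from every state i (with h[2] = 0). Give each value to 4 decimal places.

h = [5.3866, 5.4433, 0.0000, 4.8969, 5.4794]

First-step conditioning: h[2] = 0; for i ≠ 2, h[i] = 1 + Σ_k P[i][k]·h[k].
  h[0] = 1 + 1/3·h[0] + 1/12·h[1] + 1/4·h[3] + 1/6·h[4]
  h[1] = 1 + 1/12·h[0] + 1/2·h[1] + 1/6·h[3] + 1/12·h[4]
  h[3] = 1 + 1/6·h[0] + 1/12·h[1] + 1/3·h[3] + 1/6·h[4]
  h[4] = 1 + 1/4·h[0] + 5/12·h[1] + 1/12·h[3] + 1/12·h[4]
Solving the 4×4 linear system over states ≠ 2 gives exactly h = [1045/194, 528/97, 0, 475/97, 1063/194] (h[2] = 0 is the target).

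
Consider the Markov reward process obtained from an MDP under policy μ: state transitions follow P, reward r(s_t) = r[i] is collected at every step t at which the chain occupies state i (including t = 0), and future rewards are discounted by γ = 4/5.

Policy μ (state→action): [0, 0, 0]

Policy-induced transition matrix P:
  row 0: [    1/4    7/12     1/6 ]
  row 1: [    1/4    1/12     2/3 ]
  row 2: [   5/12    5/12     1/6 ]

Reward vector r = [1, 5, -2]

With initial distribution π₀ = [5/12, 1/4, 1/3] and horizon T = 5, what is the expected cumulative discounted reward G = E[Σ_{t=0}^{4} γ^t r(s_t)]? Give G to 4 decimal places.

G = 4.4634

t=0: π = [0.4167, 0.2500, 0.3333], E[r] = 1.0000, γ^t·E[r] = 1.000000, running G = 1.000000
t=1: π = [0.3056, 0.4028, 0.2917], E[r] = 1.7361, γ^t·E[r] = 1.388889, running G = 2.388889
t=2: π = [0.2986, 0.3333, 0.3681], E[r] = 1.2292, γ^t·E[r] = 0.786667, running G = 3.175556
t=3: π = [0.3113, 0.3553, 0.3333], E[r] = 1.4213, γ^t·E[r] = 0.727704, running G = 3.903259
t=4: π = [0.3056, 0.3501, 0.3443], E[r] = 1.3675, γ^t·E[r] = 0.560119, running G = 4.463378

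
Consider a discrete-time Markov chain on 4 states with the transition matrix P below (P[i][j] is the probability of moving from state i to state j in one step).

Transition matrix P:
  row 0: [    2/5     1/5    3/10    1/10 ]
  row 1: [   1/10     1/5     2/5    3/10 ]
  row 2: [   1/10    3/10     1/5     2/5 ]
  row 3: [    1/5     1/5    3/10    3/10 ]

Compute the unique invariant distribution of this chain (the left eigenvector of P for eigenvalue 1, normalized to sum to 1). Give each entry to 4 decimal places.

Balance equations π_j = Σ_i π_i·P[i][j]:
  π_0 = 2/5·π_0 + 1/10·π_1 + 1/10·π_2 + 1/5·π_3
  π_1 = 1/5·π_0 + 1/5·π_1 + 3/10·π_2 + 1/5·π_3
  π_2 = 3/10·π_0 + 2/5·π_1 + 1/5·π_2 + 3/10·π_3
  normalize: π_0 + π_1 + π_2 + π_3 = 1
Solving the linear system gives exactly π = [161/872, 25/109, 32/109, 255/872].

π = [0.1846, 0.2294, 0.2936, 0.2924]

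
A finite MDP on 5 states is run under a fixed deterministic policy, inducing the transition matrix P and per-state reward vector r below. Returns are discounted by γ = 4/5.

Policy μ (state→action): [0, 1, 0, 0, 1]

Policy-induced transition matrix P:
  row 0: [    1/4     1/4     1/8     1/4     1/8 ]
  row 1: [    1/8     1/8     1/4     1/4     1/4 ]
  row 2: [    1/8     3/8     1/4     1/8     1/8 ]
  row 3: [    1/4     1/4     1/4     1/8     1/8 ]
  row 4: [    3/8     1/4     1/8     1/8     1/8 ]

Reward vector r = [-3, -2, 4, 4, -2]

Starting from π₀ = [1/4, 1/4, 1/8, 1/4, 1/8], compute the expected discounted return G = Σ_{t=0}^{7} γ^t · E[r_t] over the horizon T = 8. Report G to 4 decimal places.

t=0: π = [0.2500, 0.2500, 0.1250, 0.2500, 0.1250], E[r] = 0.0000, γ^t·E[r] = 0.000000, running G = 0.000000
t=1: π = [0.2188, 0.2344, 0.2031, 0.1875, 0.1563], E[r] = 0.1250, γ^t·E[r] = 0.100000, running G = 0.100000
t=2: π = [0.2148, 0.2461, 0.2031, 0.1816, 0.1543], E[r] = 0.0938, γ^t·E[r] = 0.060000, running G = 0.160000
t=3: π = [0.2131, 0.2446, 0.2039, 0.1826, 0.1558], E[r] = 0.1057, γ^t·E[r] = 0.054125, running G = 0.214125
t=4: π = [0.2134, 0.2449, 0.2039, 0.1822, 0.1556], E[r] = 0.1032, γ^t·E[r] = 0.042288, running G = 0.256413
t=5: π = [0.2133, 0.2449, 0.2039, 0.1823, 0.1556], E[r] = 0.1036, γ^t·E[r] = 0.033963, running G = 0.290375
t=6: π = [0.2134, 0.2449, 0.2039, 0.1823, 0.1556], E[r] = 0.1036, γ^t·E[r] = 0.027155, running G = 0.317530
t=7: π = [0.2134, 0.2449, 0.2039, 0.1823, 0.1556], E[r] = 0.1036, γ^t·E[r] = 0.021725, running G = 0.339255

G = 0.3393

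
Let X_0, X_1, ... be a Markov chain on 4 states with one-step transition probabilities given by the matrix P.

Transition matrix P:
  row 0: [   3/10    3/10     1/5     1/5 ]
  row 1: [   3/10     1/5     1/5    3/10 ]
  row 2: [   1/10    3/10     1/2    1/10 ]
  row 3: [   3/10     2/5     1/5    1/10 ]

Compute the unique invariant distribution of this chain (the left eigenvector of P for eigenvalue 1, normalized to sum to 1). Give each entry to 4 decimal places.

π = [0.2429, 0.2893, 0.2857, 0.1821]

Balance equations π_j = Σ_i π_i·P[i][j]:
  π_0 = 3/10·π_0 + 3/10·π_1 + 1/10·π_2 + 3/10·π_3
  π_1 = 3/10·π_0 + 1/5·π_1 + 3/10·π_2 + 2/5·π_3
  π_2 = 1/5·π_0 + 1/5·π_1 + 1/2·π_2 + 1/5·π_3
  normalize: π_0 + π_1 + π_2 + π_3 = 1
Solving the linear system gives exactly π = [17/70, 81/280, 2/7, 51/280].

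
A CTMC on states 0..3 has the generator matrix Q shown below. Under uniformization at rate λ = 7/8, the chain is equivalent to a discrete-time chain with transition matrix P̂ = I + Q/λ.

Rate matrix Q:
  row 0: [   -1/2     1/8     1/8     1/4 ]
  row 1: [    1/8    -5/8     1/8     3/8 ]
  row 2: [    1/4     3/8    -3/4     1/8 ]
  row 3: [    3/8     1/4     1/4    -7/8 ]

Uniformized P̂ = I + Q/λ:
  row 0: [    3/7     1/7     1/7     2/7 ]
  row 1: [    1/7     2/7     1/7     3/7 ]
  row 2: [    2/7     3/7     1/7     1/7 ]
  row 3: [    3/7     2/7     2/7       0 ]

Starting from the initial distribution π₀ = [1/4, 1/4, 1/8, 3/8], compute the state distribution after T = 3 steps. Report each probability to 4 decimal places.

π = [0.3284, 0.2638, 0.1771, 0.2307]

t=0: π = [0.2500, 0.2500, 0.1250, 0.3750]
t=1: π = [0.3393, 0.2679, 0.1964, 0.1964]
t=2: π = [0.3240, 0.2653, 0.1709, 0.2398]
t=3: π = [0.3284, 0.2638, 0.1771, 0.2307]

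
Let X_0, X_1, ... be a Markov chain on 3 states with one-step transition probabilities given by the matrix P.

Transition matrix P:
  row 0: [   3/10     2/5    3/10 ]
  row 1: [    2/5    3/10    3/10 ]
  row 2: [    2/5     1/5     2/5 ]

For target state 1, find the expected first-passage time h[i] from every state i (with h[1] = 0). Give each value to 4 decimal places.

First-step conditioning: h[1] = 0; for i ≠ 1, h[i] = 1 + Σ_k P[i][k]·h[k].
  h[0] = 1 + 3/10·h[0] + 3/10·h[2]
  h[2] = 1 + 2/5·h[0] + 2/5·h[2]
Solving the 2×2 linear system over states ≠ 1 gives exactly h = [3, 0, 11/3] (h[1] = 0 is the target).

h = [3.0000, 0.0000, 3.6667]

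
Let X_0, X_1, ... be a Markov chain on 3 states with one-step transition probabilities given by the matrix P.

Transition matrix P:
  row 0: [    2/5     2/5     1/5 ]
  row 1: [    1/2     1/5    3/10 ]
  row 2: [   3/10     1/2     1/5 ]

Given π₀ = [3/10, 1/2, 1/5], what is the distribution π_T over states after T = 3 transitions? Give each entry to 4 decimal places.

π = [0.4129, 0.3510, 0.2361]

t=0: π = [0.3000, 0.5000, 0.2000]
t=1: π = [0.4300, 0.3200, 0.2500]
t=2: π = [0.4070, 0.3610, 0.2320]
t=3: π = [0.4129, 0.3510, 0.2361]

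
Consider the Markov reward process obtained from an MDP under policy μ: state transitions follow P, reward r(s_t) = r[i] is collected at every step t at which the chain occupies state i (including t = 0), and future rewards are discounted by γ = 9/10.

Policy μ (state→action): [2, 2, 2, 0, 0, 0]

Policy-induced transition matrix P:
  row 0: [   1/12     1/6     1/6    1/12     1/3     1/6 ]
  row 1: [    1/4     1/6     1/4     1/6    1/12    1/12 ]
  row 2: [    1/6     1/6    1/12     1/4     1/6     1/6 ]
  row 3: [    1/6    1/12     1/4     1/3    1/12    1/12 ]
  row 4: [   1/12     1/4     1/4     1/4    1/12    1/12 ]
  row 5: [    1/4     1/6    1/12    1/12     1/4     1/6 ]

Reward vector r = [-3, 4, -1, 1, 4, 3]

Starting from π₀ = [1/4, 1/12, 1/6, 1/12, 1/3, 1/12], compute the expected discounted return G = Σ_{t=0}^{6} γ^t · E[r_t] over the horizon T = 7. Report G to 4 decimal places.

G = 6.2865

t=0: π = [0.2500, 0.0833, 0.1667, 0.0833, 0.3333, 0.0833], E[r] = 1.0833, γ^t·E[r] = 1.083333, running G = 1.083333
t=1: π = [0.1319, 0.1875, 0.1875, 0.1944, 0.1736, 0.1250], E[r] = 1.4306, γ^t·E[r] = 1.287500, running G = 2.370833
t=2: π = [0.1672, 0.1649, 0.1869, 0.2078, 0.1528, 0.1204], E[r] = 1.1510, γ^t·E[r] = 0.932344, running G = 3.303177
t=3: π = [0.1638, 0.1621, 0.1848, 0.2056, 0.1608, 0.1229], E[r] = 1.1896, γ^t·E[r] = 0.867199, running G = 4.170376
t=4: π = [0.1634, 0.1629, 0.1851, 0.2059, 0.1602, 0.1226], E[r] = 1.1909, γ^t·E[r] = 0.781363, running G = 4.951739
t=5: π = [0.1635, 0.1629, 0.1851, 0.2059, 0.1600, 0.1226], E[r] = 1.1896, γ^t·E[r] = 0.702470, running G = 5.654209
t=6: π = [0.1635, 0.1628, 0.1851, 0.2059, 0.1601, 0.1226], E[r] = 1.1898, γ^t·E[r] = 0.632293, running G = 6.286502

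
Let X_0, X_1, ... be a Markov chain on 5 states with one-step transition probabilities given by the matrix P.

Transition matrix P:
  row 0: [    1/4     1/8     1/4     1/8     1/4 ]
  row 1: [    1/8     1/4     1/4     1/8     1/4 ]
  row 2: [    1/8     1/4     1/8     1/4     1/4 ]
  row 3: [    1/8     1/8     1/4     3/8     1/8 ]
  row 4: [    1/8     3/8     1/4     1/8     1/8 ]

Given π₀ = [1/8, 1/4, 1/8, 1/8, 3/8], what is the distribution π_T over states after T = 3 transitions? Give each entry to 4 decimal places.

π = [0.1428, 0.2332, 0.2224, 0.2019, 0.1997]

t=0: π = [0.1250, 0.2500, 0.1250, 0.1250, 0.3750]
t=1: π = [0.1406, 0.2656, 0.2344, 0.1719, 0.1875]
t=2: π = [0.1426, 0.2344, 0.2207, 0.1973, 0.2051]
t=3: π = [0.1428, 0.2332, 0.2224, 0.2019, 0.1997]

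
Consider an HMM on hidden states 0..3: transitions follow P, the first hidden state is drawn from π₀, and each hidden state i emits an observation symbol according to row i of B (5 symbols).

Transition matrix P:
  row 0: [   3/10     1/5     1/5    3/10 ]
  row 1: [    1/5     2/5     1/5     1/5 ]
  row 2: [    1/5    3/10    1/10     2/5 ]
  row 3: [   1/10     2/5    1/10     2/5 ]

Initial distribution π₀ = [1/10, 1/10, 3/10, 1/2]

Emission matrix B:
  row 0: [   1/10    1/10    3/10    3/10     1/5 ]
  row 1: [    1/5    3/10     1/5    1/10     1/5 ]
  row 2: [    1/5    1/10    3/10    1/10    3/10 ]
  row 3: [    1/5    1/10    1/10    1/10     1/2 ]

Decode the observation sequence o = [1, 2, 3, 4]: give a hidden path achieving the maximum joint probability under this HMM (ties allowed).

t=0: δ = [1.000e-02, 3.000e-02, 3.000e-02, 5.000e-02]  (obs o_0=1)
t=1: δ = [1.800e-03, 4.000e-03, 1.800e-03, 2.000e-03]  ψ = [1, 3, 1, 3]  (obs o_1=2)
t=2: δ = [2.400e-04, 1.600e-04, 8.000e-05, 8.000e-05]  ψ = [1, 1, 1, 1]  (obs o_2=3)
t=3: δ = [1.440e-05, 1.280e-05, 1.440e-05, 3.600e-05]  ψ = [0, 1, 0, 0]  (obs o_3=4)
backtrack: best end state = 3; path = [3, 1, 0, 3]

path = [3, 1, 0, 3]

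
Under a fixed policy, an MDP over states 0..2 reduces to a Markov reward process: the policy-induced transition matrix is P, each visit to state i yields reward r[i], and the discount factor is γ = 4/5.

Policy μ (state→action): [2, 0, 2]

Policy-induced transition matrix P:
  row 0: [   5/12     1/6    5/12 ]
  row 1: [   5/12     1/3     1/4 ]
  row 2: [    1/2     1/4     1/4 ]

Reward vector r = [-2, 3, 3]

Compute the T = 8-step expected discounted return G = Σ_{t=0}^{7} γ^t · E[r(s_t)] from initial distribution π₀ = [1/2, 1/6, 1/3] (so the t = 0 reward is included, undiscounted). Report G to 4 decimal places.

t=0: π = [0.5000, 0.1667, 0.3333], E[r] = 0.5000, γ^t·E[r] = 0.500000, running G = 0.500000
t=1: π = [0.4444, 0.2222, 0.3333], E[r] = 0.7778, γ^t·E[r] = 0.622222, running G = 1.122222
t=2: π = [0.4444, 0.2315, 0.3241], E[r] = 0.7778, γ^t·E[r] = 0.497778, running G = 1.620000
t=3: π = [0.4437, 0.2323, 0.3241], E[r] = 0.7816, γ^t·E[r] = 0.400198, running G = 2.020198
t=4: π = [0.4437, 0.2324, 0.3239], E[r] = 0.7816, γ^t·E[r] = 0.320158, running G = 2.340356
t=5: π = [0.4437, 0.2324, 0.3239], E[r] = 0.7817, γ^t·E[r] = 0.256144, running G = 2.596500
t=6: π = [0.4437, 0.2324, 0.3239], E[r] = 0.7817, γ^t·E[r] = 0.204915, running G = 2.801415
t=7: π = [0.4437, 0.2324, 0.3239], E[r] = 0.7817, γ^t·E[r] = 0.163932, running G = 2.965347

G = 2.9653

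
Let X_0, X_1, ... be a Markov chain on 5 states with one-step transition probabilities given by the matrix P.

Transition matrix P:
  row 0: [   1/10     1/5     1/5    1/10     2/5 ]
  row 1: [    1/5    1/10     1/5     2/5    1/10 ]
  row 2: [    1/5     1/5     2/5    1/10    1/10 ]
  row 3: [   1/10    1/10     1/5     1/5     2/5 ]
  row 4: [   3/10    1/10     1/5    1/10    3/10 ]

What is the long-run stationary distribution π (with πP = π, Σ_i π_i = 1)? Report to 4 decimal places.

Balance equations π_j = Σ_i π_i·P[i][j]:
  π_0 = 1/10·π_0 + 1/5·π_1 + 1/5·π_2 + 1/10·π_3 + 3/10·π_4
  π_1 = 1/5·π_0 + 1/10·π_1 + 1/5·π_2 + 1/10·π_3 + 1/10·π_4
  π_2 = 1/5·π_0 + 1/5·π_1 + 2/5·π_2 + 1/5·π_3 + 1/5·π_4
  π_3 = 1/10·π_0 + 2/5·π_1 + 1/10·π_2 + 1/5·π_3 + 1/10·π_4
  normalize: π_0 + π_1 + π_2 + π_3 + π_4 = 1
Solving the linear system gives exactly π = [167/876, 631/4380, 1/4, 697/4380, 187/730].

π = [0.1906, 0.1441, 0.2500, 0.1591, 0.2562]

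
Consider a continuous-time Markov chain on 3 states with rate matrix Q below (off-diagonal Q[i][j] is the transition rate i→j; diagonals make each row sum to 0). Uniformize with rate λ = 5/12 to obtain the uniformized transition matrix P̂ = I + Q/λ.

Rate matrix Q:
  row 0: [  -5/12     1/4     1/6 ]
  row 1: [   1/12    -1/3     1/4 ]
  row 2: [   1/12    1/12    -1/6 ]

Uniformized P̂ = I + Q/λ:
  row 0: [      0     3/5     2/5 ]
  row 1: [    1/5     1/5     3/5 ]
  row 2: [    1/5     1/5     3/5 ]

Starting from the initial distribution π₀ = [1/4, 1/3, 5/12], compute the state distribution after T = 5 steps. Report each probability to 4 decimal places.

π = [0.1666, 0.2667, 0.5666]

t=0: π = [0.2500, 0.3333, 0.4167]
t=1: π = [0.1500, 0.3000, 0.5500]
t=2: π = [0.1700, 0.2600, 0.5700]
t=3: π = [0.1660, 0.2680, 0.5660]
t=4: π = [0.1668, 0.2664, 0.5668]
t=5: π = [0.1666, 0.2667, 0.5666]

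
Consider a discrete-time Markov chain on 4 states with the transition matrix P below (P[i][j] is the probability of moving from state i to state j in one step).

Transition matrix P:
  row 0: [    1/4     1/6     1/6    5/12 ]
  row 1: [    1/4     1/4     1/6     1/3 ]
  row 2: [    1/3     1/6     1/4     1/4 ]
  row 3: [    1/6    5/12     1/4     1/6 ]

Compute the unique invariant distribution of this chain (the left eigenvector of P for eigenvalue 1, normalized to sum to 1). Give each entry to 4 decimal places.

Balance equations π_j = Σ_i π_i·P[i][j]:
  π_0 = 1/4·π_0 + 1/4·π_1 + 1/3·π_2 + 1/6·π_3
  π_1 = 1/6·π_0 + 1/4·π_1 + 1/6·π_2 + 5/12·π_3
  π_2 = 1/6·π_0 + 1/6·π_1 + 1/4·π_2 + 1/4·π_3
  normalize: π_0 + π_1 + π_2 + π_3 = 1
Solving the linear system gives exactly π = [91/374, 487/1870, 389/1870, 49/170].

π = [0.2433, 0.2604, 0.2080, 0.2882]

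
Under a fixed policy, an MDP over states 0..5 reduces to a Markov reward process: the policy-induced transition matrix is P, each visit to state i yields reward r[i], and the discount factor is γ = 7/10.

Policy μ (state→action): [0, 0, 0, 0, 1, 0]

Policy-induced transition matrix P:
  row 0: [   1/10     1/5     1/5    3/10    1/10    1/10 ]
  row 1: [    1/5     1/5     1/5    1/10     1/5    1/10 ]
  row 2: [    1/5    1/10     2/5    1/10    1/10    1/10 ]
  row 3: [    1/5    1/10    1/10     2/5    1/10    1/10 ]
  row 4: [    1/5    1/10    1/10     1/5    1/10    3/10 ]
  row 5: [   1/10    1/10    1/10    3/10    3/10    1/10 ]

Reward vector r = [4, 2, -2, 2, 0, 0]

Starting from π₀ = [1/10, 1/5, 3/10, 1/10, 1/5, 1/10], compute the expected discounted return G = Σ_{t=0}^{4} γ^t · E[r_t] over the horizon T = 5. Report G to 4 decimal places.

t=0: π = [0.1000, 0.2000, 0.3000, 0.1000, 0.2000, 0.1000], E[r] = 0.4000, γ^t·E[r] = 0.400000, running G = 0.400000
t=1: π = [0.1800, 0.1300, 0.2200, 0.1900, 0.1400, 0.1400], E[r] = 0.9200, γ^t·E[r] = 0.644000, running G = 1.044000
t=2: π = [0.1680, 0.1310, 0.1970, 0.2350, 0.1410, 0.1280], E[r] = 1.0100, γ^t·E[r] = 0.494900, running G = 1.538900
t=3: π = [0.1704, 0.1299, 0.1890, 0.2438, 0.1387, 0.1282], E[r] = 1.0510, γ^t·E[r] = 0.360493, running G = 1.899393
t=4: π = [0.1701, 0.1300, 0.1867, 0.2467, 0.1386, 0.1277], E[r] = 1.0606, γ^t·E[r] = 0.254655, running G = 2.154048

G = 2.1540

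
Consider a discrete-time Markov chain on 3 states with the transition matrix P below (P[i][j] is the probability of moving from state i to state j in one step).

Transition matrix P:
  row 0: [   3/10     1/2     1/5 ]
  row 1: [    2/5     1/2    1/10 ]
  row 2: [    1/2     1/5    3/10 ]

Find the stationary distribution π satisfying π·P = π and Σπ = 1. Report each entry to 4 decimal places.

Balance equations π_j = Σ_i π_i·P[i][j]:
  π_0 = 3/10·π_0 + 2/5·π_1 + 1/2·π_2
  π_1 = 1/2·π_0 + 1/2·π_1 + 1/5·π_2
  normalize: π_0 + π_1 + π_2 = 1
Solving the linear system gives exactly π = [11/29, 13/29, 5/29].

π = [0.3793, 0.4483, 0.1724]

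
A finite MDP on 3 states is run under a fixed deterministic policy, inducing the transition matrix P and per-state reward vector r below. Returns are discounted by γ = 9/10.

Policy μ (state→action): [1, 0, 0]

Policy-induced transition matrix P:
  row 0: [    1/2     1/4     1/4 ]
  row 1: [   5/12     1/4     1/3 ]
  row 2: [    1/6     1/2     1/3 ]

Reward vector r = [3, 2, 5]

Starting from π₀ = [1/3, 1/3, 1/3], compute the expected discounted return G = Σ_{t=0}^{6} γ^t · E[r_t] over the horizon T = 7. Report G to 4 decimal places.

G = 17.1610

t=0: π = [0.3333, 0.3333, 0.3333], E[r] = 3.3333, γ^t·E[r] = 3.333333, running G = 3.333333
t=1: π = [0.3611, 0.3333, 0.3056], E[r] = 3.2778, γ^t·E[r] = 2.950000, running G = 6.283333
t=2: π = [0.3704, 0.3264, 0.3032], E[r] = 3.2801, γ^t·E[r] = 2.656875, running G = 8.940208
t=3: π = [0.3717, 0.3258, 0.3025], E[r] = 3.2791, γ^t·E[r] = 2.390484, running G = 11.330693
t=4: π = [0.3720, 0.3256, 0.3024], E[r] = 3.2791, γ^t·E[r] = 2.151415, running G = 13.482108
t=5: π = [0.3721, 0.3256, 0.3023], E[r] = 3.2791, γ^t·E[r] = 1.936260, running G = 15.418367
t=6: π = [0.3721, 0.3256, 0.3023], E[r] = 3.2791, γ^t·E[r] = 1.742633, running G = 17.161000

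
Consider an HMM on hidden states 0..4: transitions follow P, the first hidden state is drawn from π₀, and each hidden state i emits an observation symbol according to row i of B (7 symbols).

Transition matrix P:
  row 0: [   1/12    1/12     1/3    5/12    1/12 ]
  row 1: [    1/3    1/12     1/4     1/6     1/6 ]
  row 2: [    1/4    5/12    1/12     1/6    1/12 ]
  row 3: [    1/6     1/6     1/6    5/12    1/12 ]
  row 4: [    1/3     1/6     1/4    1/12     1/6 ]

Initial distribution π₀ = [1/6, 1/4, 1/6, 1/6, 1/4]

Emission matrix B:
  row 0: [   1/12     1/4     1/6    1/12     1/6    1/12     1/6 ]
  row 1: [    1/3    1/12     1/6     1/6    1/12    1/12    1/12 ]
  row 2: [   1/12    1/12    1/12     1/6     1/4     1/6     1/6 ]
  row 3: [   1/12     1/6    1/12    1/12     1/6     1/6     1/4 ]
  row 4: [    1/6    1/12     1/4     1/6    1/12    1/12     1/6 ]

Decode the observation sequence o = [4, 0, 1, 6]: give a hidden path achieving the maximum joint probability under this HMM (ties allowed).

t=0: δ = [2.778e-02, 2.083e-02, 4.167e-02, 2.778e-02, 2.083e-02]  (obs o_0=4)
t=1: δ = [8.681e-04, 5.787e-03, 7.716e-04, 9.645e-04, 5.787e-04]  ψ = [2, 2, 0, 0, 1]  (obs o_1=0)
t=2: δ = [4.823e-04, 4.019e-05, 1.206e-04, 1.608e-04, 8.038e-05]  ψ = [1, 1, 1, 1, 1]  (obs o_2=1)
t=3: δ = [6.698e-06, 4.186e-06, 2.679e-05, 5.023e-05, 6.698e-06]  ψ = [0, 2, 0, 0, 0]  (obs o_3=6)
backtrack: best end state = 3; path = [2, 1, 0, 3]

path = [2, 1, 0, 3]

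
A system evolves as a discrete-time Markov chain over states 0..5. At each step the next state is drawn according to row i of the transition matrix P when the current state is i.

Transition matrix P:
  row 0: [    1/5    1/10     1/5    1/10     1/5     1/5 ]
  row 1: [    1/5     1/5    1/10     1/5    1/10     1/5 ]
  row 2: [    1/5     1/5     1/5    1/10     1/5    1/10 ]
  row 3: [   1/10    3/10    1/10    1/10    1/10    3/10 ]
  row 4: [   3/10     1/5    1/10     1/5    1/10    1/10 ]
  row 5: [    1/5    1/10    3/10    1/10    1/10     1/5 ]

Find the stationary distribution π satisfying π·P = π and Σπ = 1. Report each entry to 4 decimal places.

Balance equations π_j = Σ_i π_i·P[i][j]:
  π_0 = 1/5·π_0 + 1/5·π_1 + 1/5·π_2 + 1/10·π_3 + 3/10·π_4 + 1/5·π_5
  π_1 = 1/10·π_0 + 1/5·π_1 + 1/5·π_2 + 3/10·π_3 + 1/5·π_4 + 1/10·π_5
  π_2 = 1/5·π_0 + 1/10·π_1 + 1/5·π_2 + 1/10·π_3 + 1/10·π_4 + 3/10·π_5
  π_3 = 1/10·π_0 + 1/5·π_1 + 1/10·π_2 + 1/10·π_3 + 1/5·π_4 + 1/10·π_5
  π_4 = 1/5·π_0 + 1/10·π_1 + 1/5·π_2 + 1/10·π_3 + 1/10·π_4 + 1/10·π_5
  normalize: π_0 + π_1 + π_2 + π_3 + π_4 + π_5 = 1
Solving the linear system gives exactly π = [5035/25097, 8777/50194, 4363/25097, 6587/50194, 6899/50194, 9135/50194].

π = [0.2006, 0.1749, 0.1738, 0.1312, 0.1374, 0.1820]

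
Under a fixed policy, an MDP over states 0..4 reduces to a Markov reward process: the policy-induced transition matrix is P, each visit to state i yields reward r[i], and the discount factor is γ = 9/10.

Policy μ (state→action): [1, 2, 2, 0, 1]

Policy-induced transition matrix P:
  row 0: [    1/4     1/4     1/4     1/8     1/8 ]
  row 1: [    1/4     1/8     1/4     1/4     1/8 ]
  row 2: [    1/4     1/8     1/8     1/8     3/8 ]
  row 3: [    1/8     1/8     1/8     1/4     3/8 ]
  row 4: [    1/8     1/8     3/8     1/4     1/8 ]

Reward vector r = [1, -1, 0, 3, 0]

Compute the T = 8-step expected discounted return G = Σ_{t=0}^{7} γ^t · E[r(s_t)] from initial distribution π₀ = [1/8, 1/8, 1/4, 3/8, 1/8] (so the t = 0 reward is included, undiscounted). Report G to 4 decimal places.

G = 4.1489

t=0: π = [0.1250, 0.1250, 0.2500, 0.3750, 0.1250], E[r] = 1.1250, γ^t·E[r] = 1.125000, running G = 1.125000
t=1: π = [0.1875, 0.1406, 0.1875, 0.2031, 0.2813], E[r] = 0.6563, γ^t·E[r] = 0.590625, running G = 1.715625
t=2: π = [0.1895, 0.1484, 0.2363, 0.2031, 0.2227], E[r] = 0.6504, γ^t·E[r] = 0.526816, running G = 2.242441
t=3: π = [0.1968, 0.1487, 0.2229, 0.1968, 0.2349], E[r] = 0.6384, γ^t·E[r] = 0.465414, running G = 2.707855
t=4: π = [0.1960, 0.1496, 0.2269, 0.1975, 0.2299], E[r] = 0.6391, γ^t·E[r] = 0.419293, running G = 3.127148
t=5: π = [0.1966, 0.1495, 0.2257, 0.1971, 0.2311], E[r] = 0.6385, γ^t·E[r] = 0.377003, running G = 3.504151
t=6: π = [0.1965, 0.1496, 0.2260, 0.1972, 0.2307], E[r] = 0.6386, γ^t·E[r] = 0.339354, running G = 3.843505
t=7: π = [0.1965, 0.1496, 0.2259, 0.1972, 0.2308], E[r] = 0.6385, γ^t·E[r] = 0.305398, running G = 4.148903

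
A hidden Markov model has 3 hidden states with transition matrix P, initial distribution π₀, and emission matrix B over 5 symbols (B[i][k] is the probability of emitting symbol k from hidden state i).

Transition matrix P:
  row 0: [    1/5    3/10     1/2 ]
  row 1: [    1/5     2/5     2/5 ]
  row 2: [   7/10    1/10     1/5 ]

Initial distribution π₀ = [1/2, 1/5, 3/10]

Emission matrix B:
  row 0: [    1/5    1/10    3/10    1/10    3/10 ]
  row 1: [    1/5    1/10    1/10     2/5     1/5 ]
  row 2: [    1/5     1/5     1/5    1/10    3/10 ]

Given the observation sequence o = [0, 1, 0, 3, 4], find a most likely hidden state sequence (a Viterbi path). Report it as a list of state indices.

path = [0, 2, 0, 1, 2]

t=0: δ = [1.000e-01, 4.000e-02, 6.000e-02]  (obs o_0=0)
t=1: δ = [4.200e-03, 3.000e-03, 1.000e-02]  ψ = [2, 0, 0]  (obs o_1=1)
t=2: δ = [1.400e-03, 2.520e-04, 4.200e-04]  ψ = [2, 0, 0]  (obs o_2=0)
t=3: δ = [2.940e-05, 1.680e-04, 7.000e-05]  ψ = [2, 0, 0]  (obs o_3=3)
t=4: δ = [1.470e-05, 1.344e-05, 2.016e-05]  ψ = [2, 1, 1]  (obs o_4=4)
backtrack: best end state = 2; path = [0, 2, 0, 1, 2]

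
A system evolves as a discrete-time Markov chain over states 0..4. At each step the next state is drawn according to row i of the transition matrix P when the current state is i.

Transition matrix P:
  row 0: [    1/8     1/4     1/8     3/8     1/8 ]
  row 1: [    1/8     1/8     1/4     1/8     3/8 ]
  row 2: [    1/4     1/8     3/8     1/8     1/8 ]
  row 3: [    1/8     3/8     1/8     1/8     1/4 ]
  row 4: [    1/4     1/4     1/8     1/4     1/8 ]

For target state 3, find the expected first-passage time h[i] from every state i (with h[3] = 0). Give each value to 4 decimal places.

First-step conditioning: h[3] = 0; for i ≠ 3, h[i] = 1 + Σ_k P[i][k]·h[k].
  h[0] = 1 + 1/8·h[0] + 1/4·h[1] + 1/8·h[2] + 1/8·h[4]
  h[1] = 1 + 1/8·h[0] + 1/8·h[1] + 1/4·h[2] + 3/8·h[4]
  h[2] = 1 + 1/4·h[0] + 1/8·h[1] + 3/8·h[2] + 1/8·h[4]
  h[4] = 1 + 1/4·h[0] + 1/4·h[1] + 1/8·h[2] + 1/8·h[4]
Solving the 4×4 linear system over states ≠ 3 gives exactly h = [320/81, 1504/297, 4528/891, 0, 40/9] (h[3] = 0 is the target).

h = [3.9506, 5.0640, 5.0819, 0.0000, 4.4444]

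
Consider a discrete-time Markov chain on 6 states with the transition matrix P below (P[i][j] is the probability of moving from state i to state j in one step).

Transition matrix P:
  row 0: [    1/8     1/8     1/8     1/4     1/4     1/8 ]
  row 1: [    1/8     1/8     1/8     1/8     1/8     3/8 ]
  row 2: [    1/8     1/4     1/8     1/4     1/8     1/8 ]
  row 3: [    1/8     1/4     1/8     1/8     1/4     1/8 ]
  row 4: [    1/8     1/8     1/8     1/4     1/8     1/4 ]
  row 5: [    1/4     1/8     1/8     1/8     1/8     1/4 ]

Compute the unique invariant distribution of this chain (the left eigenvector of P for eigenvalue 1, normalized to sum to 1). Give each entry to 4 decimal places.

π = [0.1517, 0.1632, 0.1250, 0.1804, 0.1665, 0.2133]

Balance equations π_j = Σ_i π_i·P[i][j]:
  π_0 = 1/8·π_0 + 1/8·π_1 + 1/8·π_2 + 1/8·π_3 + 1/8·π_4 + 1/4·π_5
  π_1 = 1/8·π_0 + 1/8·π_1 + 1/4·π_2 + 1/4·π_3 + 1/8·π_4 + 1/8·π_5
  π_2 = 1/8·π_0 + 1/8·π_1 + 1/8·π_2 + 1/8·π_3 + 1/8·π_4 + 1/8·π_5
  π_3 = 1/4·π_0 + 1/8·π_1 + 1/4·π_2 + 1/8·π_3 + 1/4·π_4 + 1/8·π_5
  π_4 = 1/4·π_0 + 1/8·π_1 + 1/8·π_2 + 1/4·π_3 + 1/8·π_4 + 1/8·π_5
  normalize: π_0 + π_1 + π_2 + π_3 + π_4 + π_5 = 1
Solving the linear system gives exactly π = [5689/37512, 6121/37512, 1/8, 6767/37512, 347/2084, 1000/4689].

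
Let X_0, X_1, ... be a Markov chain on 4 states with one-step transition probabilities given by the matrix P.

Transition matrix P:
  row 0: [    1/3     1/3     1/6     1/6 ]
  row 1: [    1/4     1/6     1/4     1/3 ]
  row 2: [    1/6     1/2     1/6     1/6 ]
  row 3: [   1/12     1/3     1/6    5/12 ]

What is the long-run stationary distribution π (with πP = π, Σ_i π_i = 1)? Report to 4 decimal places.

Balance equations π_j = Σ_i π_i·P[i][j]:
  π_0 = 1/3·π_0 + 1/4·π_1 + 1/6·π_2 + 1/12·π_3
  π_1 = 1/3·π_0 + 1/6·π_1 + 1/2·π_2 + 1/3·π_3
  π_2 = 1/6·π_0 + 1/4·π_1 + 1/6·π_2 + 1/6·π_3
  normalize: π_0 + π_1 + π_2 + π_3 = 1
Solving the linear system gives exactly π = [151/747, 26/83, 16/83, 218/747].

π = [0.2021, 0.3133, 0.1928, 0.2918]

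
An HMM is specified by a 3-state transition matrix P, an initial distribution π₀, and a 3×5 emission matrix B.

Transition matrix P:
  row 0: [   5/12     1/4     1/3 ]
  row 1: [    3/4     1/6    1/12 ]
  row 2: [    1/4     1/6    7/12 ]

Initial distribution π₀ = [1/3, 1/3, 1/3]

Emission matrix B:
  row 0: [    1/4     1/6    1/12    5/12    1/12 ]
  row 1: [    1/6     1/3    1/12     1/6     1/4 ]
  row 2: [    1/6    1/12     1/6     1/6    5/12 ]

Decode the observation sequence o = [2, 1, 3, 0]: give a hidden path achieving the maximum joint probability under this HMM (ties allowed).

path = [2, 1, 0, 0]

t=0: δ = [2.778e-02, 2.778e-02, 5.556e-02]  (obs o_0=2)
t=1: δ = [3.472e-03, 3.086e-03, 2.701e-03]  ψ = [1, 2, 2]  (obs o_1=1)
t=2: δ = [9.645e-04, 1.447e-04, 2.626e-04]  ψ = [1, 0, 2]  (obs o_2=3)
t=3: δ = [1.005e-04, 4.019e-05, 5.358e-05]  ψ = [0, 0, 0]  (obs o_3=0)
backtrack: best end state = 0; path = [2, 1, 0, 0]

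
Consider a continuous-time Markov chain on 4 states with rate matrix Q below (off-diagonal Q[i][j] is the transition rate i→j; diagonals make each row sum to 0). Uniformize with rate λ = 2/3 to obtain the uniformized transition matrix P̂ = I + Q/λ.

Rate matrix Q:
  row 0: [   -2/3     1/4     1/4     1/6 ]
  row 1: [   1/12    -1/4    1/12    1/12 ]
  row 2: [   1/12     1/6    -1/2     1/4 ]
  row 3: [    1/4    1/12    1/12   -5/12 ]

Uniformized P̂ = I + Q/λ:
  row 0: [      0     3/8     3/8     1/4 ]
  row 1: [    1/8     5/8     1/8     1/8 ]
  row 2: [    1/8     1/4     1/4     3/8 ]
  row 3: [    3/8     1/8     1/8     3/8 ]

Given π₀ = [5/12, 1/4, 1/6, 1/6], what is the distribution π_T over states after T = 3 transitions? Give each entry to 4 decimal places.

π = [0.1698, 0.3783, 0.1921, 0.2599]

t=0: π = [0.4167, 0.2500, 0.1667, 0.1667]
t=1: π = [0.1146, 0.3750, 0.2500, 0.2604]
t=2: π = [0.1758, 0.3724, 0.1849, 0.2669]
t=3: π = [0.1698, 0.3783, 0.1921, 0.2599]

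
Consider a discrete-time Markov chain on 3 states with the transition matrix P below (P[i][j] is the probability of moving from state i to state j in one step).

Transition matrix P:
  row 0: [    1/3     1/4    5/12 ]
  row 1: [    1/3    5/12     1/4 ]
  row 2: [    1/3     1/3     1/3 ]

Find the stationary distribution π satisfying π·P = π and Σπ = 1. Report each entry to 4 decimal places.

π = [0.3333, 0.3333, 0.3333]

Balance equations π_j = Σ_i π_i·P[i][j]:
  π_0 = 1/3·π_0 + 1/3·π_1 + 1/3·π_2
  π_1 = 1/4·π_0 + 5/12·π_1 + 1/3·π_2
  normalize: π_0 + π_1 + π_2 = 1
Solving the linear system gives exactly π = [1/3, 1/3, 1/3].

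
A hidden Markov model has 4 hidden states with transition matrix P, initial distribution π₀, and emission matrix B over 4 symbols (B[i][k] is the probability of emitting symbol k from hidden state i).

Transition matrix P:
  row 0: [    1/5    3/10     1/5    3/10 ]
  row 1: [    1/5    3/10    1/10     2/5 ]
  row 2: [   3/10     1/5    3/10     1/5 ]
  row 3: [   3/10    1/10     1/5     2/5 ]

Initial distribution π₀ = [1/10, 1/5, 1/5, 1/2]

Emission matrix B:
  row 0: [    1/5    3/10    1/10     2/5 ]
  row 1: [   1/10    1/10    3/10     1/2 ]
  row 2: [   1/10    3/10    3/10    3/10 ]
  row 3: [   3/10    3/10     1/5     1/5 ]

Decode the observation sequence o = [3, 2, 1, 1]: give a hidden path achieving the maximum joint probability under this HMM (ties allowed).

path = [1, 1, 3, 3]

t=0: δ = [4.000e-02, 1.000e-01, 6.000e-02, 1.000e-01]  (obs o_0=3)
t=1: δ = [3.000e-03, 9.000e-03, 6.000e-03, 8.000e-03]  ψ = [3, 1, 3, 1]  (obs o_1=2)
t=2: δ = [7.200e-04, 2.700e-04, 5.400e-04, 1.080e-03]  ψ = [3, 1, 2, 1]  (obs o_2=1)
t=3: δ = [9.720e-05, 2.160e-05, 6.480e-05, 1.296e-04]  ψ = [3, 0, 3, 3]  (obs o_3=1)
backtrack: best end state = 3; path = [1, 1, 3, 3]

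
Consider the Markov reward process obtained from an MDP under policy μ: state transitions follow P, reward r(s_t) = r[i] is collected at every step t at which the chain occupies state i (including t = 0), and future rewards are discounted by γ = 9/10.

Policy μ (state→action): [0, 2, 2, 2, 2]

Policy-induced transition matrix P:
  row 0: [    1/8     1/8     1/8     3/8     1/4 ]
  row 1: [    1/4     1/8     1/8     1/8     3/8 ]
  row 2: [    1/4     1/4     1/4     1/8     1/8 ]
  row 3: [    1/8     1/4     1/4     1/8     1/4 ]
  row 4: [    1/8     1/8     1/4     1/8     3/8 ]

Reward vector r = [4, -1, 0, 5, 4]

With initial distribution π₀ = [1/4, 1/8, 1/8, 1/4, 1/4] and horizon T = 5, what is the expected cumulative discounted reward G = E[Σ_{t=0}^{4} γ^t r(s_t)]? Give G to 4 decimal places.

t=0: π = [0.2500, 0.1250, 0.1250, 0.2500, 0.2500], E[r] = 3.1250, γ^t·E[r] = 3.125000, running G = 3.125000
t=1: π = [0.1563, 0.1719, 0.2031, 0.1875, 0.2813], E[r] = 2.5156, γ^t·E[r] = 2.264063, running G = 5.389063
t=2: π = [0.1719, 0.1738, 0.2090, 0.1641, 0.2813], E[r] = 2.4590, γ^t·E[r] = 1.991777, running G = 7.380840
t=3: π = [0.1729, 0.1716, 0.2068, 0.1680, 0.2808], E[r] = 2.4827, γ^t·E[r] = 1.809864, running G = 9.190703
t=4: π = [0.1723, 0.1718, 0.2069, 0.1682, 0.2807], E[r] = 2.4812, γ^t·E[r] = 1.627936, running G = 10.818639

G = 10.8186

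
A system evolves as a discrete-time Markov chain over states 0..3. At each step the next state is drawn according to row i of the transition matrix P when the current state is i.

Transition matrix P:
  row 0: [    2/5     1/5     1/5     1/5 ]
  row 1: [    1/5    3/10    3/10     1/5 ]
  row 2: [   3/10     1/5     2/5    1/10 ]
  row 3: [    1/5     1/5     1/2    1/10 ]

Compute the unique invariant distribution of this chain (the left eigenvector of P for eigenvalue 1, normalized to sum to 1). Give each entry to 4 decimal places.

Balance equations π_j = Σ_i π_i·P[i][j]:
  π_0 = 2/5·π_0 + 1/5·π_1 + 3/10·π_2 + 1/5·π_3
  π_1 = 1/5·π_0 + 3/10·π_1 + 1/5·π_2 + 1/5·π_3
  π_2 = 1/5·π_0 + 3/10·π_1 + 2/5·π_2 + 1/2·π_3
  normalize: π_0 + π_1 + π_2 + π_3 = 1
Solving the linear system gives exactly π = [239/819, 2/9, 274/819, 124/819].

π = [0.2918, 0.2222, 0.3346, 0.1514]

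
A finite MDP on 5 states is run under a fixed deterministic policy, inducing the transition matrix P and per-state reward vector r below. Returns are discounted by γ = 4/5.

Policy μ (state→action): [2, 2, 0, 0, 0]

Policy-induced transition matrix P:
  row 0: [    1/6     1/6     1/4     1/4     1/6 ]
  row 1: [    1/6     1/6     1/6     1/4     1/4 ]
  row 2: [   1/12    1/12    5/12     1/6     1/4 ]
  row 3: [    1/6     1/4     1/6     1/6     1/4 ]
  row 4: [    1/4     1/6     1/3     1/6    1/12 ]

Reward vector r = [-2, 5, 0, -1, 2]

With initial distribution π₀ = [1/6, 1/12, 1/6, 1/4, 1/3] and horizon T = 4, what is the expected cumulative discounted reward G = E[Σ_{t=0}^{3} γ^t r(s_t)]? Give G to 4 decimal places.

G = 1.8404

t=0: π = [0.1667, 0.0833, 0.1667, 0.2500, 0.3333], E[r] = 0.5000, γ^t·E[r] = 0.500000, running G = 0.500000
t=1: π = [0.1806, 0.1736, 0.2778, 0.1875, 0.1806], E[r] = 0.6806, γ^t·E[r] = 0.544444, running G = 1.044444
t=2: π = [0.1586, 0.1591, 0.2813, 0.1962, 0.2049], E[r] = 0.6921, γ^t·E[r] = 0.442963, running G = 1.487407
t=3: π = [0.1603, 0.1596, 0.2843, 0.1931, 0.2026], E[r] = 0.6894, γ^t·E[r] = 0.352988, running G = 1.840395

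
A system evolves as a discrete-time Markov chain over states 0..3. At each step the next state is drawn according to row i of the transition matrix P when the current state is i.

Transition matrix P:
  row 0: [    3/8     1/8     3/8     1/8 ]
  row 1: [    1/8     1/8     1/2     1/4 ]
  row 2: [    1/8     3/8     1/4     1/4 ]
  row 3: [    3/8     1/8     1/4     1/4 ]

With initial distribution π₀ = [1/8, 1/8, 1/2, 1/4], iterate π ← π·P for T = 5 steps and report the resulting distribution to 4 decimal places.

π = [0.2400, 0.2081, 0.3319, 0.2200]

t=0: π = [0.1250, 0.1250, 0.5000, 0.2500]
t=1: π = [0.2188, 0.2500, 0.2969, 0.2344]
t=2: π = [0.2383, 0.1992, 0.3398, 0.2227]
t=3: π = [0.2402, 0.2100, 0.3296, 0.2202]
t=4: π = [0.2401, 0.2074, 0.3325, 0.2200]
t=5: π = [0.2400, 0.2081, 0.3319, 0.2200]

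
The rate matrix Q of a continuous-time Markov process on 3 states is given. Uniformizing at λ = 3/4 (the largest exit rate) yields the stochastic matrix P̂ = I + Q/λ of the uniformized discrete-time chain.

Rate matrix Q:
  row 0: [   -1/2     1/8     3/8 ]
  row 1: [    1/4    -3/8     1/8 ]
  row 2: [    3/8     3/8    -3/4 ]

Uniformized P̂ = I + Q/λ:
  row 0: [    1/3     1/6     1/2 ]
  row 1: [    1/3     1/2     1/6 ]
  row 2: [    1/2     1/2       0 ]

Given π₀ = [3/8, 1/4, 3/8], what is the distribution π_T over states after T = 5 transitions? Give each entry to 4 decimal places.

π = [0.3752, 0.3752, 0.2497]

t=0: π = [0.3750, 0.2500, 0.3750]
t=1: π = [0.3958, 0.3750, 0.2292]
t=2: π = [0.3715, 0.3681, 0.2604]
t=3: π = [0.3767, 0.3762, 0.2471]
t=4: π = [0.3745, 0.3744, 0.2511]
t=5: π = [0.3752, 0.3752, 0.2497]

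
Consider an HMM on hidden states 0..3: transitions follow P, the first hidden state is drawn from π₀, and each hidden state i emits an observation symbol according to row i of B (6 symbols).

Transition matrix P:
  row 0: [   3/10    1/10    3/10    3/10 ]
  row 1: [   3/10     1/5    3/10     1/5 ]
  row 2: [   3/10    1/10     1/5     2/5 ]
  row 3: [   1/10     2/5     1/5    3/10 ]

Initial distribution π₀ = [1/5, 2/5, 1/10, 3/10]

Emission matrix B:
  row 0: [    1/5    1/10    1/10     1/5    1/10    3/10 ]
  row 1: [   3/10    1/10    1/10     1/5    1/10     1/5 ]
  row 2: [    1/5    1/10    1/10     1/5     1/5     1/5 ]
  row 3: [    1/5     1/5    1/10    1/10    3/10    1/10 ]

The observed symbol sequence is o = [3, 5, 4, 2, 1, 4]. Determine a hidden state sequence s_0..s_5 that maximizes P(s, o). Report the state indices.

t=0: δ = [4.000e-02, 8.000e-02, 2.000e-02, 3.000e-02]  (obs o_0=3)
t=1: δ = [7.200e-03, 3.200e-03, 4.800e-03, 1.600e-03]  ψ = [1, 1, 1, 1]  (obs o_1=5)
t=2: δ = [2.160e-04, 7.200e-05, 4.320e-04, 6.480e-04]  ψ = [0, 0, 0, 0]  (obs o_2=4)
t=3: δ = [1.296e-05, 2.592e-05, 1.296e-05, 1.944e-05]  ψ = [2, 3, 3, 3]  (obs o_3=2)
t=4: δ = [7.776e-07, 7.776e-07, 7.776e-07, 1.166e-06]  ψ = [1, 3, 1, 3]  (obs o_4=1)
t=5: δ = [2.333e-08, 4.666e-08, 4.666e-08, 1.050e-07]  ψ = [0, 3, 0, 3]  (obs o_5=4)
backtrack: best end state = 3; path = [1, 0, 3, 3, 3, 3]

path = [1, 0, 3, 3, 3, 3]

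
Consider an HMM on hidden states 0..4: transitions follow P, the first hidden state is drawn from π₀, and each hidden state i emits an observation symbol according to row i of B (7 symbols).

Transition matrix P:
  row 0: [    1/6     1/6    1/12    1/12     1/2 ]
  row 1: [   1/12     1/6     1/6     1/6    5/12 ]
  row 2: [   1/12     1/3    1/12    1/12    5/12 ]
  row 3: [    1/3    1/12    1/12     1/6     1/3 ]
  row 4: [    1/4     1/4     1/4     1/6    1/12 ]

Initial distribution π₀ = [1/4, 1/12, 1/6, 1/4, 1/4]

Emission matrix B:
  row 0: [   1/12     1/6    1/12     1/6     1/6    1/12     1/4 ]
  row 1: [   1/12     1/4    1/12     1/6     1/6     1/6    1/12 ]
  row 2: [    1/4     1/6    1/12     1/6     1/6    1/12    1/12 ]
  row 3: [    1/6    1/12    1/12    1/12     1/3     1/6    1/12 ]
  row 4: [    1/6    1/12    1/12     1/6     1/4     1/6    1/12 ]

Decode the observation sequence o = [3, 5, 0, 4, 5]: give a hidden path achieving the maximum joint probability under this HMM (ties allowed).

t=0: δ = [4.167e-02, 1.389e-02, 2.778e-02, 2.083e-02, 4.167e-02]  (obs o_0=3)
t=1: δ = [8.681e-04, 1.736e-03, 8.681e-04, 1.157e-03, 3.472e-03]  ψ = [4, 4, 4, 4, 0]  (obs o_1=5)
t=2: δ = [7.234e-05, 7.234e-05, 2.170e-04, 9.645e-05, 1.206e-04]  ψ = [4, 4, 4, 4, 1]  (obs o_2=0)
t=3: δ = [5.358e-06, 1.206e-05, 5.023e-06, 6.698e-06, 2.261e-05]  ψ = [3, 2, 4, 4, 2]  (obs o_3=4)
t=4: δ = [4.710e-07, 9.419e-07, 4.710e-07, 6.279e-07, 8.372e-07]  ψ = [4, 4, 4, 4, 1]  (obs o_4=5)
backtrack: best end state = 1; path = [0, 4, 2, 4, 1]

path = [0, 4, 2, 4, 1]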